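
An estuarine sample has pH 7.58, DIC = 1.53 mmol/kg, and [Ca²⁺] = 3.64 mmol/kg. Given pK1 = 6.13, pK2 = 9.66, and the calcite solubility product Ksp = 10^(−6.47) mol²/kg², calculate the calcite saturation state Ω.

α₂ = 1 / (1 + [H⁺]/K2 + [H⁺]²/(K1K2)) = 1 / (1 + 10^+2.08 + 10^+0.63)
   = 1 / (1 + 120.23 + 4.2658) = 1/125.49 = 0.007969
[CO3²⁻] = α₂ × DIC = 0.007969 × 1.53 = 0.01219 mmol/kg = 12.19 μmol/kg
Ksp = 10^(−6.47) = 3.388×10^-7
Ω = [Ca²⁺][CO3²⁻]/Ksp = (3.64×10^-3)(1.219×10^-5) / 3.388×10^-7 = 0.131

Ω = 0.131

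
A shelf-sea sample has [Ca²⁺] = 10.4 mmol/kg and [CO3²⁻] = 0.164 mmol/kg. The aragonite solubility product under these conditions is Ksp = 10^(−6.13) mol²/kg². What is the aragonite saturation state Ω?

Ksp = 10^(−6.13) = 7.413×10^-7
Ω = [Ca²⁺][CO3²⁻]/Ksp = (10.4×10^-3)(0.164×10^-3) / 7.413×10^-7 = 2.30

Ω = 2.30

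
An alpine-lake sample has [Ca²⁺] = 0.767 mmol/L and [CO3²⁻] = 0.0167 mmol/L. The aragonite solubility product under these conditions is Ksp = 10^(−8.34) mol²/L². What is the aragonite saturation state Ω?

Ω = 2.80

Ksp = 10^(−8.34) = 4.571×10^-9
Ω = [Ca²⁺][CO3²⁻]/Ksp = (0.767×10^-3)(0.0167×10^-3) / 4.571×10^-9 = 2.80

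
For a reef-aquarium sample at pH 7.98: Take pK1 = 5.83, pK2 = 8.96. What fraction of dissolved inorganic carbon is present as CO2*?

α₀ = 1 / (1 + K1/[H⁺] + K1K2/[H⁺]²) = 1 / (1 + 10^+2.15 + 10^+1.17)
   = 1 / (1 + 141.25 + 14.791) = 1/157.04 = 0.006368

α₀ = 0.00637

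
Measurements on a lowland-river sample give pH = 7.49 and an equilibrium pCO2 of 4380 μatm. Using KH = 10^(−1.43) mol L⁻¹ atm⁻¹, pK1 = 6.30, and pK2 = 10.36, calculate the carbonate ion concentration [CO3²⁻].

[CO2*] = KH · pCO2 = 10^(−1.43) × 4380×10^-6 = 1.627×10^-4 mol/L
α₀ = 1/(1 + K1/[H⁺] + K1K2/[H⁺]²) = 1/(1 + 10^+1.19 + 10^-1.68) = 0.06057
DIC = [CO2*]/α₀ = 1.627×10^-4 / 0.06057 = 2.687 mmol/L
[CO3²⁻] = α₂·DIC; α₂ = 0.001266, so [CO3²⁻] = 0.001266 × 2.687 = 0.00340 mmol/L = 3.40 μmol/L

[CO3²⁻] = 3.40 μmol/L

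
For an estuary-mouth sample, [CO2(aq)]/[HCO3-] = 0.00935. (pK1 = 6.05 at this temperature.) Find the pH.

From K1 = [H⁺][HCO3-]/[CO2(aq)]:  pH = pK1 − log₁₀([CO2(aq)]/[HCO3-])
log₁₀(0.00935) = -2.029
pH = 6.05 − (-2.029) = 8.08

pH = 8.08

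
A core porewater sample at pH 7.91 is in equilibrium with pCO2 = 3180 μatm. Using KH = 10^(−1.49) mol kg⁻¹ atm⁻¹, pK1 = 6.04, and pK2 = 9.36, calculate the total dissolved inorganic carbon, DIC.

DIC = 8.00 mmol/kg

[CO2*] = KH · pCO2 = 10^(−1.49) × 3180×10^-6 = 1.029×10^-4 mol/kg
α₀ = 1/(1 + K1/[H⁺] + K1K2/[H⁺]²) = 1/(1 + 10^+1.87 + 10^+0.42) = 0.01286
DIC = [CO2*]/α₀ = 1.029×10^-4 / 0.01286 = 8.00 mmol/kg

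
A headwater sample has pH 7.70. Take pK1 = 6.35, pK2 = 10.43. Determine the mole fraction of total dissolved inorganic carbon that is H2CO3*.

α₀ = 1 / (1 + K1/[H⁺] + K1K2/[H⁺]²) = 1 / (1 + 10^+1.35 + 10^-1.38)
   = 1 / (1 + 22.387 + 0.041687) = 1/23.429 = 0.04268

α₀ = 0.0427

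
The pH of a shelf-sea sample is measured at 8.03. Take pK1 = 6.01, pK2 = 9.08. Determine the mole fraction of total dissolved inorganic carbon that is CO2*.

α₀ = 0.00869

α₀ = 1 / (1 + K1/[H⁺] + K1K2/[H⁺]²) = 1 / (1 + 10^+2.02 + 10^+0.97)
   = 1 / (1 + 104.71 + 9.3325) = 1/115.05 = 0.008692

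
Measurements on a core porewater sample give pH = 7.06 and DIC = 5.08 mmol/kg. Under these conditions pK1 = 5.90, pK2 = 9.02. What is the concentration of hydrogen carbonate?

α₁ = 1 / (1 + [H⁺]/K1 + K2/[H⁺]) = 1 / (1 + 10^-1.16 + 10^-1.96)
   = 1 / (1 + 0.069183 + 0.010965) = 1/1.0801 = 0.9258
[HCO3⁻] = α₁ × DIC = 0.9258 × 5.08 = 4.70 mmol/kg

[HCO3⁻] = 4.70 mmol/kg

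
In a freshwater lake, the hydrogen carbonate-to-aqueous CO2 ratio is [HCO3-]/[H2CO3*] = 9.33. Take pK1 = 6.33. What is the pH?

From K1 = [H⁺][HCO3-]/[H2CO3*]:  pH = pK1 + log₁₀([HCO3-]/[H2CO3*])
log₁₀(9.33) = +0.970
pH = 6.33 + (+0.970) = 7.30

pH = 7.30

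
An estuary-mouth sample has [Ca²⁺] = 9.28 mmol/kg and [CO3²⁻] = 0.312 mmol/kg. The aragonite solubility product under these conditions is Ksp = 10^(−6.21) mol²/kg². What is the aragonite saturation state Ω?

Ksp = 10^(−6.21) = 6.166×10^-7
Ω = [Ca²⁺][CO3²⁻]/Ksp = (9.28×10^-3)(0.312×10^-3) / 6.166×10^-7 = 4.70

Ω = 4.70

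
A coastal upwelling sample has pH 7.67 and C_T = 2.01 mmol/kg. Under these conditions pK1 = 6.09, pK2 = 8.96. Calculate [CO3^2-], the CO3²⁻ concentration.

[CO3²⁻] = 0.0957 mmol/kg

α₂ = 1 / (1 + [H⁺]/K2 + [H⁺]²/(K1K2)) = 1 / (1 + 10^+1.29 + 10^-0.29)
   = 1 / (1 + 19.498 + 0.51286) = 1/21.011 = 0.04759
[CO3²⁻] = α₂ × DIC = 0.04759 × 2.01 = 0.0957 mmol/kg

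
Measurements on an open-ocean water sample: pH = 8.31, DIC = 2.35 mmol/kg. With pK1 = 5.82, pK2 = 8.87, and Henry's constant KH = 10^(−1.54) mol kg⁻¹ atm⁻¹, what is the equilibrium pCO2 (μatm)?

pCO2 = 206 μatm

α₀ = 1 / (1 + K1/[H⁺] + K1K2/[H⁺]²) = 1 / (1 + 10^+2.49 + 10^+1.93)
   = 1 / (1 + 309.03 + 85.114) = 1/395.14 = 0.002531
[CO2*] = α₀ × DIC = 0.002531 × 2.35 = 0.005947 mmol/kg = 5.947 μmol/kg
pCO2 = [CO2*]/KH = 5.947×10^-6 / 2.884×10^-2 = 206 μatm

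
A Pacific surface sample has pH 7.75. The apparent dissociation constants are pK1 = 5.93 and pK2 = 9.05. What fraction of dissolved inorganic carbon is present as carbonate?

α₂ = 0.0470

α₂ = 1 / (1 + [H⁺]/K2 + [H⁺]²/(K1K2)) = 1 / (1 + 10^+1.30 + 10^-0.52)
   = 1 / (1 + 19.953 + 0.30200) = 1/21.255 = 0.04705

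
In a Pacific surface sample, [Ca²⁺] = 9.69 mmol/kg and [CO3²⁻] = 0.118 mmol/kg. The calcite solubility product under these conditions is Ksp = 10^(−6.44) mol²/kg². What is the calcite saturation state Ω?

Ω = 3.15

Ksp = 10^(−6.44) = 3.631×10^-7
Ω = [Ca²⁺][CO3²⁻]/Ksp = (9.69×10^-3)(0.118×10^-3) / 3.631×10^-7 = 3.15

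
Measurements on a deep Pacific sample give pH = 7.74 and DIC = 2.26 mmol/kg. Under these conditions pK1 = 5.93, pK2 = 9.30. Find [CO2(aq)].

[CO2*] = 0.0336 mmol/kg

α₀ = 1 / (1 + K1/[H⁺] + K1K2/[H⁺]²) = 1 / (1 + 10^+1.81 + 10^+0.25)
   = 1 / (1 + 64.565 + 1.7783) = 1/67.344 = 0.01485
[CO2*] = α₀ × DIC = 0.01485 × 2.26 = 0.0336 mmol/kg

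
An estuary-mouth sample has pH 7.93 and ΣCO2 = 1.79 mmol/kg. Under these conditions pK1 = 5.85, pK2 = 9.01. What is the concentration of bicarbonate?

α₁ = 1 / (1 + [H⁺]/K1 + K2/[H⁺]) = 1 / (1 + 10^-2.08 + 10^-1.08)
   = 1 / (1 + 0.0083176 + 0.083176) = 1/1.0915 = 0.9162
[HCO3⁻] = α₁ × DIC = 0.9162 × 1.79 = 1.64 mmol/kg

[HCO3⁻] = 1.64 mmol/kg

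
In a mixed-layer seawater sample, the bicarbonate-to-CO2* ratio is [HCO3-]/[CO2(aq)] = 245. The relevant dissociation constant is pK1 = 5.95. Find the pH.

pH = 8.34

From K1 = [H⁺][HCO3-]/[CO2(aq)]:  pH = pK1 + log₁₀([HCO3-]/[CO2(aq)])
log₁₀(245) = +2.389
pH = 5.95 + (+2.389) = 8.34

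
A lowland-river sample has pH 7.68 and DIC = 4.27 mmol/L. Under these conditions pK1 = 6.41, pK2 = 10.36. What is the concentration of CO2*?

[CO2*] = 0.217 mmol/L

α₀ = 1 / (1 + K1/[H⁺] + K1K2/[H⁺]²) = 1 / (1 + 10^+1.27 + 10^-1.41)
   = 1 / (1 + 18.621 + 0.038905) = 1/19.660 = 0.05087
[CO2*] = α₀ × DIC = 0.05087 × 4.27 = 0.217 mmol/L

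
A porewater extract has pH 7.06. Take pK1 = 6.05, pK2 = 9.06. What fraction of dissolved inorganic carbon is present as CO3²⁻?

α₂ = 0.00903

α₂ = 1 / (1 + [H⁺]/K2 + [H⁺]²/(K1K2)) = 1 / (1 + 10^+2.00 + 10^+0.99)
   = 1 / (1 + 100.00 + 9.7724) = 1/110.77 = 0.009028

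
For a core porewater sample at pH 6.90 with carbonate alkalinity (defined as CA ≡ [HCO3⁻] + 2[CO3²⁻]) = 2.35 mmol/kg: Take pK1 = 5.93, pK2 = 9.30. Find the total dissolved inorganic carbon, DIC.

DIC = 2.59 mmol/kg

CA = [HCO3⁻] + 2[CO3²⁻] = (α₁ + 2α₂)·DIC
At pH 6.90: [H⁺]/K1 = 10^-0.97 = 0.10715, K2/[H⁺] = 10^-2.40 = 0.0039811
α₁ = 1/(1 + 0.10715 + 0.0039811) = 1/1.1111 = 0.9000; α₂ = α₁·K2/[H⁺] = 0.003583
α₁ + 2α₂ = 0.9071
DIC = CA / (α₁ + 2α₂) = 2.35 / 0.9071 = 2.59 mmol/kg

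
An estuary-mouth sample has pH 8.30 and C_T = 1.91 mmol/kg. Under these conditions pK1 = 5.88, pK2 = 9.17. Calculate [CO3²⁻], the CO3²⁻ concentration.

α₂ = 1 / (1 + [H⁺]/K2 + [H⁺]²/(K1K2)) = 1 / (1 + 10^+0.87 + 10^-1.55)
   = 1 / (1 + 7.4131 + 0.028184) = 1/8.4413 = 0.1185
[CO3²⁻] = α₂ × DIC = 0.1185 × 1.91 = 0.226 mmol/kg

[CO3²⁻] = 0.226 mmol/kg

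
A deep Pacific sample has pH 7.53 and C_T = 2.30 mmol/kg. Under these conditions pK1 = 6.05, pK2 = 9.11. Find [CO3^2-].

[CO3²⁻] = 0.0571 mmol/kg

α₂ = 1 / (1 + [H⁺]/K2 + [H⁺]²/(K1K2)) = 1 / (1 + 10^+1.58 + 10^+0.10)
   = 1 / (1 + 38.019 + 1.2589) = 1/40.278 = 0.02483
[CO3²⁻] = α₂ × DIC = 0.02483 × 2.30 = 0.0571 mmol/kg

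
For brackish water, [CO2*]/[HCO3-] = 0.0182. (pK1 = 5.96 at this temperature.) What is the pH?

From K1 = [H⁺][HCO3-]/[CO2*]:  pH = pK1 − log₁₀([CO2*]/[HCO3-])
log₁₀(0.0182) = -1.740
pH = 5.96 − (-1.740) = 7.70

pH = 7.70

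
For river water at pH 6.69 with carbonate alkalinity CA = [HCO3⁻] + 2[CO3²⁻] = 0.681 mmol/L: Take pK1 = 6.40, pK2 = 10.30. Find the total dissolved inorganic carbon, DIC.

DIC = 1.03 mmol/L

CA = [HCO3⁻] + 2[CO3²⁻] = (α₁ + 2α₂)·DIC
At pH 6.69: [H⁺]/K1 = 10^-0.29 = 0.51286, K2/[H⁺] = 10^-3.61 = 0.00024547
α₁ = 1/(1 + 0.51286 + 0.00024547) = 1/1.5131 = 0.6609; α₂ = α₁·K2/[H⁺] = 0.0001622
α₁ + 2α₂ = 0.6612
DIC = CA / (α₁ + 2α₂) = 0.681 / 0.6612 = 1.03 mmol/L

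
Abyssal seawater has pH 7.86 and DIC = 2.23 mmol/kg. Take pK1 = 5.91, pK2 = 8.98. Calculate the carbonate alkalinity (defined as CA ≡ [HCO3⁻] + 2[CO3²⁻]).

CA = [HCO3⁻] + 2[CO3²⁻] = (α₁ + 2α₂)·DIC
At pH 7.86: [H⁺]/K1 = 10^-1.95 = 0.011220, K2/[H⁺] = 10^-1.12 = 0.075858
α₁ = 1/(1 + 0.011220 + 0.075858) = 1/1.0871 = 0.9199; α₂ = α₁·K2/[H⁺] = 0.06978
α₁ + 2α₂ = 1.0595
CA = 1.0595 × 2.23 = 2.36 mmol/kg

CA = 2.36 mmol/kg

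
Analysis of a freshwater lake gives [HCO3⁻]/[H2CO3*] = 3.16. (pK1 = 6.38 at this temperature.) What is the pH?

From K1 = [H⁺][HCO3⁻]/[H2CO3*]:  pH = pK1 + log₁₀([HCO3⁻]/[H2CO3*])
log₁₀(3.16) = +0.500
pH = 6.38 + (+0.500) = 6.88

pH = 6.88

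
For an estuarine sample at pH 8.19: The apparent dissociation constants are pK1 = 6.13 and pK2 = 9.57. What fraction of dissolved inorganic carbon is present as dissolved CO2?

α₀ = 0.00829

α₀ = 1 / (1 + K1/[H⁺] + K1K2/[H⁺]²) = 1 / (1 + 10^+2.06 + 10^+0.68)
   = 1 / (1 + 114.82 + 4.7863) = 1/120.60 = 0.008292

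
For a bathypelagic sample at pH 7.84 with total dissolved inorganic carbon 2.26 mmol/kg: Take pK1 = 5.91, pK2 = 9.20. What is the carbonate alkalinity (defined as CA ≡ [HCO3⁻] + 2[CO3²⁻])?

CA = 2.33 mmol/kg

CA = [HCO3⁻] + 2[CO3²⁻] = (α₁ + 2α₂)·DIC
At pH 7.84: [H⁺]/K1 = 10^-1.93 = 0.011749, K2/[H⁺] = 10^-1.36 = 0.043652
α₁ = 1/(1 + 0.011749 + 0.043652) = 1/1.0554 = 0.9475; α₂ = α₁·K2/[H⁺] = 0.04136
α₁ + 2α₂ = 1.0302
CA = 1.0302 × 2.26 = 2.33 mmol/kg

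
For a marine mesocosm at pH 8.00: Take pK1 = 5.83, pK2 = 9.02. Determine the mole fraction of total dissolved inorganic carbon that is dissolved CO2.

α₀ = 0.00613

α₀ = 1 / (1 + K1/[H⁺] + K1K2/[H⁺]²) = 1 / (1 + 10^+2.17 + 10^+1.15)
   = 1 / (1 + 147.91 + 14.125) = 1/163.04 = 0.006134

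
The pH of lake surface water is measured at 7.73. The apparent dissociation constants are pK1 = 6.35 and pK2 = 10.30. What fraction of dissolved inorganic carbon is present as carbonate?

α₂ = 1 / (1 + [H⁺]/K2 + [H⁺]²/(K1K2)) = 1 / (1 + 10^+2.57 + 10^+1.19)
   = 1 / (1 + 371.54 + 15.488) = 1/388.02 = 0.002577

α₂ = 0.00258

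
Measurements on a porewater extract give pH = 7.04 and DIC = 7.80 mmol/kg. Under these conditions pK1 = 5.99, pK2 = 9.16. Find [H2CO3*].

α₀ = 1 / (1 + K1/[H⁺] + K1K2/[H⁺]²) = 1 / (1 + 10^+1.05 + 10^-1.07)
   = 1 / (1 + 11.220 + 0.085114) = 1/12.305 = 0.08127
[CO2*] = α₀ × DIC = 0.08127 × 7.80 = 0.634 mmol/kg

[CO2*] = 0.634 mmol/kg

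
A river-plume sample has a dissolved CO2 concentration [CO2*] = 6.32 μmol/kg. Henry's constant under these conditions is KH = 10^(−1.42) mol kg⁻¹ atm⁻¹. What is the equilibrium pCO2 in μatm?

pCO2 = 166 μatm

KH = 10^(−1.42) = 3.802×10^-2 mol kg⁻¹ atm⁻¹
pCO2 = [CO2*]/KH = 6.32×10^-6 / 3.802×10^-2 = 1.66×10^-4 atm = 166 μatm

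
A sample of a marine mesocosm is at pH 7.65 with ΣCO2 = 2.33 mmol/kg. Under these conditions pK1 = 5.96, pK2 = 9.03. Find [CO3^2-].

α₂ = 1 / (1 + [H⁺]/K2 + [H⁺]²/(K1K2)) = 1 / (1 + 10^+1.38 + 10^-0.31)
   = 1 / (1 + 23.988 + 0.48978) = 1/25.478 = 0.03925
[CO3²⁻] = α₂ × DIC = 0.03925 × 2.33 = 0.0915 mmol/kg

[CO3²⁻] = 0.0915 mmol/kg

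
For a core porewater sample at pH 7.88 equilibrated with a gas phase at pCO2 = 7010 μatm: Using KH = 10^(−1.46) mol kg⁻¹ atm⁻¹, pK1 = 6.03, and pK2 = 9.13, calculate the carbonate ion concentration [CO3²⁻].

[CO3²⁻] = 0.968 mmol/kg

[CO2*] = KH · pCO2 = 10^(−1.46) × 7010×10^-6 = 2.431×10^-4 mol/kg
α₀ = 1/(1 + K1/[H⁺] + K1K2/[H⁺]²) = 1/(1 + 10^+1.85 + 10^+0.60) = 0.01320
DIC = [CO2*]/α₀ = 2.431×10^-4 / 0.01320 = 18.42 mmol/kg
[CO3²⁻] = α₂·DIC; α₂ = 0.05254, so [CO3²⁻] = 0.05254 × 18.42 = 0.968 mmol/kg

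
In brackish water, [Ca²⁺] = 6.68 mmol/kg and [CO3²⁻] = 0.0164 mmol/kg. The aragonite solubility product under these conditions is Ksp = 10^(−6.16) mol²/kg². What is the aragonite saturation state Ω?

Ω = 0.158

Ksp = 10^(−6.16) = 6.918×10^-7
Ω = [Ca²⁺][CO3²⁻]/Ksp = (6.68×10^-3)(0.0164×10^-3) / 6.918×10^-7 = 0.158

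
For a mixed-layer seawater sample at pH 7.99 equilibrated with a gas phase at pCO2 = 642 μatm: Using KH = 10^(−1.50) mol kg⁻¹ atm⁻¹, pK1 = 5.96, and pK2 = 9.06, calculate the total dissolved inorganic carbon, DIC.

DIC = 2.38 mmol/kg

[CO2*] = KH · pCO2 = 10^(−1.50) × 642×10^-6 = 2.030×10^-5 mol/kg
α₀ = 1/(1 + K1/[H⁺] + K1K2/[H⁺]²) = 1/(1 + 10^+2.03 + 10^+0.96) = 0.008527
DIC = [CO2*]/α₀ = 2.030×10^-5 / 0.008527 = 2.38 mmol/kg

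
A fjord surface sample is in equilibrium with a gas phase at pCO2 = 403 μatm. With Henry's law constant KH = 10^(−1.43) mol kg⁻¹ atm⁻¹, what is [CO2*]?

[CO2*] = 15.0 μmol/kg

KH = 10^(−1.43) = 3.715×10^-2 mol kg⁻¹ atm⁻¹
[CO2*] = KH · pCO2 = 3.715×10^-2 × 403×10^-6 atm = 1.50×10^-5 mol/kg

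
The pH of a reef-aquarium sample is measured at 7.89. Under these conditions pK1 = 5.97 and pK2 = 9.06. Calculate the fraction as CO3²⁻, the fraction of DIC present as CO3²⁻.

α₂ = 1 / (1 + [H⁺]/K2 + [H⁺]²/(K1K2)) = 1 / (1 + 10^+1.17 + 10^-0.75)
   = 1 / (1 + 14.791 + 0.17783) = 1/15.969 = 0.06262

α₂ = 0.0626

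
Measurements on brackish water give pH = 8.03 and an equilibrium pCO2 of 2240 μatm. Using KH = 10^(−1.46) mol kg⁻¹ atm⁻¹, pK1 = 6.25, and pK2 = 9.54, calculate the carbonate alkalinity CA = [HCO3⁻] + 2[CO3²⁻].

[CO2*] = KH · pCO2 = 10^(−1.46) × 2240×10^-6 = 7.767×10^-5 mol/kg
α₀ = 1/(1 + K1/[H⁺] + K1K2/[H⁺]²) = 1/(1 + 10^+1.78 + 10^+0.27) = 0.01584
DIC = [CO2*]/α₀ = 7.767×10^-5 / 0.01584 = 4.902 mmol/kg
CA = (α₁ + 2α₂)·DIC = (0.9547 + 2×0.02950) × 4.902 = 4.97 mmol/kg

CA = 4.97 mmol/kg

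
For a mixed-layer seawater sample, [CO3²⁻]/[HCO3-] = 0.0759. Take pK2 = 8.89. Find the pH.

pH = 7.77

From K2 = [H⁺][CO3²⁻]/[HCO3-]:  pH = pK2 + log₁₀([CO3²⁻]/[HCO3-])
log₁₀(0.0759) = -1.120
pH = 8.89 + (-1.120) = 7.77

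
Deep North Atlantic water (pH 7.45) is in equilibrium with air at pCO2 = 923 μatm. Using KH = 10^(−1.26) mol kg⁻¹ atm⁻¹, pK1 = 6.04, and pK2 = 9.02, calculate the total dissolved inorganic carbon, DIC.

[CO2*] = KH · pCO2 = 10^(−1.26) × 923×10^-6 = 5.072×10^-5 mol/kg
α₀ = 1/(1 + K1/[H⁺] + K1K2/[H⁺]²) = 1/(1 + 10^+1.41 + 10^-0.16) = 0.03650
DIC = [CO2*]/α₀ = 5.072×10^-5 / 0.03650 = 1.39 mmol/kg

DIC = 1.39 mmol/kg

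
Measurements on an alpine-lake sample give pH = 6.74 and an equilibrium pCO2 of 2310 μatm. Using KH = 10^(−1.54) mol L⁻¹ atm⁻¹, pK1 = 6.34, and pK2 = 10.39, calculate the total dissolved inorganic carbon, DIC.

DIC = 0.234 mmol/L

[CO2*] = KH · pCO2 = 10^(−1.54) × 2310×10^-6 = 6.662×10^-5 mol/L
α₀ = 1/(1 + K1/[H⁺] + K1K2/[H⁺]²) = 1/(1 + 10^+0.40 + 10^-3.25) = 0.2847
DIC = [CO2*]/α₀ = 6.662×10^-5 / 0.2847 = 0.234 mmol/L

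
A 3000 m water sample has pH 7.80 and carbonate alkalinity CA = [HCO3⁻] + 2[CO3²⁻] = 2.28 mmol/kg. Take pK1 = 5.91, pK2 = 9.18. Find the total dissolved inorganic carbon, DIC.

CA = [HCO3⁻] + 2[CO3²⁻] = (α₁ + 2α₂)·DIC
At pH 7.80: [H⁺]/K1 = 10^-1.89 = 0.012882, K2/[H⁺] = 10^-1.38 = 0.041687
α₁ = 1/(1 + 0.012882 + 0.041687) = 1/1.0546 = 0.9483; α₂ = α₁·K2/[H⁺] = 0.03953
α₁ + 2α₂ = 1.0273
DIC = CA / (α₁ + 2α₂) = 2.28 / 1.0273 = 2.22 mmol/kg

DIC = 2.22 mmol/kg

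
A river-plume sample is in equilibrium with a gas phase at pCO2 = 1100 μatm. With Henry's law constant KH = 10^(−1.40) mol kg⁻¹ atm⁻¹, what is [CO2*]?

[CO2*] = 43.8 μmol/kg

KH = 10^(−1.40) = 3.981×10^-2 mol kg⁻¹ atm⁻¹
[CO2*] = KH · pCO2 = 3.981×10^-2 × 1100×10^-6 atm = 4.38×10^-5 mol/kg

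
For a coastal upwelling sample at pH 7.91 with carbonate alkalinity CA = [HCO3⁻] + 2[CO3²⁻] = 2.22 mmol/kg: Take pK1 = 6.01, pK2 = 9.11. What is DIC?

DIC = 2.12 mmol/kg

CA = [HCO3⁻] + 2[CO3²⁻] = (α₁ + 2α₂)·DIC
At pH 7.91: [H⁺]/K1 = 10^-1.90 = 0.012589, K2/[H⁺] = 10^-1.20 = 0.063096
α₁ = 1/(1 + 0.012589 + 0.063096) = 1/1.0757 = 0.9296; α₂ = α₁·K2/[H⁺] = 0.05866
α₁ + 2α₂ = 1.0470
DIC = CA / (α₁ + 2α₂) = 2.22 / 1.0470 = 2.12 mmol/kg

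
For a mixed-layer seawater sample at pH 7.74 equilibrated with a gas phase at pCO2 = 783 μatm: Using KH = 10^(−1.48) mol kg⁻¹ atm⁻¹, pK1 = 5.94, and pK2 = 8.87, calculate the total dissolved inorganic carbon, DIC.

[CO2*] = KH · pCO2 = 10^(−1.48) × 783×10^-6 = 2.593×10^-5 mol/kg
α₀ = 1/(1 + K1/[H⁺] + K1K2/[H⁺]²) = 1/(1 + 10^+1.80 + 10^+0.67) = 0.01454
DIC = [CO2*]/α₀ = 2.593×10^-5 / 0.01454 = 1.78 mmol/kg

DIC = 1.78 mmol/kg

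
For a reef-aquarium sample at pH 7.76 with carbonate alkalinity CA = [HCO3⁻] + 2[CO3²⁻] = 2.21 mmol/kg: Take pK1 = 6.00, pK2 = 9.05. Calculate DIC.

CA = [HCO3⁻] + 2[CO3²⁻] = (α₁ + 2α₂)·DIC
At pH 7.76: [H⁺]/K1 = 10^-1.76 = 0.017378, K2/[H⁺] = 10^-1.29 = 0.051286
α₁ = 1/(1 + 0.017378 + 0.051286) = 1/1.0687 = 0.9357; α₂ = α₁·K2/[H⁺] = 0.04799
α₁ + 2α₂ = 1.0317
DIC = CA / (α₁ + 2α₂) = 2.21 / 1.0317 = 2.14 mmol/kg

DIC = 2.14 mmol/kg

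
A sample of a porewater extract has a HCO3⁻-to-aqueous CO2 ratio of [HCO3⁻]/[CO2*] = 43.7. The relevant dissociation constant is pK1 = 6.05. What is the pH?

pH = 7.69

From K1 = [H⁺][HCO3⁻]/[CO2*]:  pH = pK1 + log₁₀([HCO3⁻]/[CO2*])
log₁₀(43.7) = +1.640
pH = 6.05 + (+1.640) = 7.69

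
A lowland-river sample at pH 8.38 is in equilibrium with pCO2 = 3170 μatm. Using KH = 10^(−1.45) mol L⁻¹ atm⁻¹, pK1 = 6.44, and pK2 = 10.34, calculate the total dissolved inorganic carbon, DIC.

DIC = 10.0 mmol/L

[CO2*] = KH · pCO2 = 10^(−1.45) × 3170×10^-6 = 1.125×10^-4 mol/L
α₀ = 1/(1 + K1/[H⁺] + K1K2/[H⁺]²) = 1/(1 + 10^+1.94 + 10^-0.02) = 0.01123
DIC = [CO2*]/α₀ = 1.125×10^-4 / 0.01123 = 10.0 mmol/L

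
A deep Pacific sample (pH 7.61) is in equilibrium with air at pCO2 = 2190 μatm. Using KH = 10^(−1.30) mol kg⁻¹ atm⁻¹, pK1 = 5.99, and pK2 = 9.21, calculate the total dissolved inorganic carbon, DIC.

DIC = 4.80 mmol/kg

[CO2*] = KH · pCO2 = 10^(−1.30) × 2190×10^-6 = 1.098×10^-4 mol/kg
α₀ = 1/(1 + K1/[H⁺] + K1K2/[H⁺]²) = 1/(1 + 10^+1.62 + 10^+0.02) = 0.02287
DIC = [CO2*]/α₀ = 1.098×10^-4 / 0.02287 = 4.80 mmol/kg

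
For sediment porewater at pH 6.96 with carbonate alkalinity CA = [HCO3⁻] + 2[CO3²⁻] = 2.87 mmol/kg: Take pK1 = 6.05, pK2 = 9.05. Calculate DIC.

CA = [HCO3⁻] + 2[CO3²⁻] = (α₁ + 2α₂)·DIC
At pH 6.96: [H⁺]/K1 = 10^-0.91 = 0.12303, K2/[H⁺] = 10^-2.09 = 0.0081283
α₁ = 1/(1 + 0.12303 + 0.0081283) = 1/1.1312 = 0.8841; α₂ = α₁·K2/[H⁺] = 0.007186
α₁ + 2α₂ = 0.8984
DIC = CA / (α₁ + 2α₂) = 2.87 / 0.8984 = 3.19 mmol/kg

DIC = 3.19 mmol/kg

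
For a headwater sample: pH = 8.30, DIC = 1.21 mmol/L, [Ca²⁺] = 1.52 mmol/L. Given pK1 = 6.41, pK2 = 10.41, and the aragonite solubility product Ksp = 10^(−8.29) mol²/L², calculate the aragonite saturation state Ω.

α₂ = 1 / (1 + [H⁺]/K2 + [H⁺]²/(K1K2)) = 1 / (1 + 10^+2.11 + 10^+0.22)
   = 1 / (1 + 128.82 + 1.6596) = 1/131.48 = 0.007605
[CO3²⁻] = α₂ × DIC = 0.007605 × 1.21 = 0.009203 mmol/L = 9.203 μmol/L
Ksp = 10^(−8.29) = 5.129×10^-9
Ω = [Ca²⁺][CO3²⁻]/Ksp = (1.52×10^-3)(9.203×10^-6) / 5.129×10^-9 = 2.73

Ω = 2.73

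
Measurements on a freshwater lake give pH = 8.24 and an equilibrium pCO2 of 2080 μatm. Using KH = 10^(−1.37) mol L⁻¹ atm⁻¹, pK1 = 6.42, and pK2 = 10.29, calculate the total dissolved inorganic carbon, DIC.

DIC = 6.00 mmol/L

[CO2*] = KH · pCO2 = 10^(−1.37) × 2080×10^-6 = 8.873×10^-5 mol/L
α₀ = 1/(1 + K1/[H⁺] + K1K2/[H⁺]²) = 1/(1 + 10^+1.82 + 10^-0.23) = 0.01478
DIC = [CO2*]/α₀ = 8.873×10^-5 / 0.01478 = 6.00 mmol/L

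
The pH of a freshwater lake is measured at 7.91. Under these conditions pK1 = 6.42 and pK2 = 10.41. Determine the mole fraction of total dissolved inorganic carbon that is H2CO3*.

α₀ = 0.0312

α₀ = 1 / (1 + K1/[H⁺] + K1K2/[H⁺]²) = 1 / (1 + 10^+1.49 + 10^-1.01)
   = 1 / (1 + 30.903 + 0.097724) = 1/32.001 = 0.03125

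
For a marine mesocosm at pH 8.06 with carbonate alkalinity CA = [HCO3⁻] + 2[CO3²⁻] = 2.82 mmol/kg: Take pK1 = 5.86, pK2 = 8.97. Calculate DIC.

DIC = 2.56 mmol/kg

CA = [HCO3⁻] + 2[CO3²⁻] = (α₁ + 2α₂)·DIC
At pH 8.06: [H⁺]/K1 = 10^-2.20 = 0.0063096, K2/[H⁺] = 10^-0.91 = 0.12303
α₁ = 1/(1 + 0.0063096 + 0.12303) = 1/1.1293 = 0.8855; α₂ = α₁·K2/[H⁺] = 0.1089
α₁ + 2α₂ = 1.1034
DIC = CA / (α₁ + 2α₂) = 2.82 / 1.1034 = 2.56 mmol/kg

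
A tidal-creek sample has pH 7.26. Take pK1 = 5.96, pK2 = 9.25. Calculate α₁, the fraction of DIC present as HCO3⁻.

α₁ = 1 / (1 + [H⁺]/K1 + K2/[H⁺]) = 1 / (1 + 10^-1.30 + 10^-1.99)
   = 1 / (1 + 0.050119 + 0.010233) = 1/1.0604 = 0.9431

α₁ = 0.943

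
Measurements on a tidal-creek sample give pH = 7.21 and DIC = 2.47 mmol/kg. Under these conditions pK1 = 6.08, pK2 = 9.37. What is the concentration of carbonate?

α₂ = 1 / (1 + [H⁺]/K2 + [H⁺]²/(K1K2)) = 1 / (1 + 10^+2.16 + 10^+1.03)
   = 1 / (1 + 144.54 + 10.715) = 1/156.26 = 0.006400
[CO3²⁻] = α₂ × DIC = 0.006400 × 2.47 = 0.0158 mmol/kg = 15.8 μmol/kg

[CO3²⁻] = 15.8 μmol/kg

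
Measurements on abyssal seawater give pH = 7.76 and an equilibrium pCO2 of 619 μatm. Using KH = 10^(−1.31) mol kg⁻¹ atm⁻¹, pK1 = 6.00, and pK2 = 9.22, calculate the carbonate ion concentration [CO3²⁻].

[CO3²⁻] = 0.0605 mmol/kg

[CO2*] = KH · pCO2 = 10^(−1.31) × 619×10^-6 = 3.032×10^-5 mol/kg
α₀ = 1/(1 + K1/[H⁺] + K1K2/[H⁺]²) = 1/(1 + 10^+1.76 + 10^+0.30) = 0.01652
DIC = [CO2*]/α₀ = 3.032×10^-5 / 0.01652 = 1.835 mmol/kg
[CO3²⁻] = α₂·DIC; α₂ = 0.03296, so [CO3²⁻] = 0.03296 × 1.835 = 0.0605 mmol/kg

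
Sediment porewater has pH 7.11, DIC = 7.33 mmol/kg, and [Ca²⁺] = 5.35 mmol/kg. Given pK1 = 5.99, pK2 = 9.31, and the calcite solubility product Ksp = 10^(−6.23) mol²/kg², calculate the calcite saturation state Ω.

α₂ = 1 / (1 + [H⁺]/K2 + [H⁺]²/(K1K2)) = 1 / (1 + 10^+2.20 + 10^+1.08)
   = 1 / (1 + 158.49 + 12.023) = 1/171.51 = 0.005830
[CO3²⁻] = α₂ × DIC = 0.005830 × 7.33 = 0.04274 mmol/kg
Ksp = 10^(−6.23) = 5.888×10^-7
Ω = [Ca²⁺][CO3²⁻]/Ksp = (5.35×10^-3)(4.274×10^-5) / 5.888×10^-7 = 0.388

Ω = 0.388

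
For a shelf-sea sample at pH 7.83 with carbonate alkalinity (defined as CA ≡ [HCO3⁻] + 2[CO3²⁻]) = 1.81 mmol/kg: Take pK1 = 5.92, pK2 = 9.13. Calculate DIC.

DIC = 1.75 mmol/kg

CA = [HCO3⁻] + 2[CO3²⁻] = (α₁ + 2α₂)·DIC
At pH 7.83: [H⁺]/K1 = 10^-1.91 = 0.012303, K2/[H⁺] = 10^-1.30 = 0.050119
α₁ = 1/(1 + 0.012303 + 0.050119) = 1/1.0624 = 0.9412; α₂ = α₁·K2/[H⁺] = 0.04717
α₁ + 2α₂ = 1.0356
DIC = CA / (α₁ + 2α₂) = 1.81 / 1.0356 = 1.75 mmol/kg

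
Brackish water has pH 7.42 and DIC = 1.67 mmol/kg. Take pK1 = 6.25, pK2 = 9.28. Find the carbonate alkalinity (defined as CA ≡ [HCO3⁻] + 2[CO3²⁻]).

CA = 1.59 mmol/kg

CA = [HCO3⁻] + 2[CO3²⁻] = (α₁ + 2α₂)·DIC
At pH 7.42: [H⁺]/K1 = 10^-1.17 = 0.067608, K2/[H⁺] = 10^-1.86 = 0.013804
α₁ = 1/(1 + 0.067608 + 0.013804) = 1/1.0814 = 0.9247; α₂ = α₁·K2/[H⁺] = 0.01276
α₁ + 2α₂ = 0.9502
CA = 0.9502 × 1.67 = 1.59 mmol/kg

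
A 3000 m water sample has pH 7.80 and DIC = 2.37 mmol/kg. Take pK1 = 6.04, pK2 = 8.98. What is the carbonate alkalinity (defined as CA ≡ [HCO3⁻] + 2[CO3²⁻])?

CA = 2.48 mmol/kg

CA = [HCO3⁻] + 2[CO3²⁻] = (α₁ + 2α₂)·DIC
At pH 7.80: [H⁺]/K1 = 10^-1.76 = 0.017378, K2/[H⁺] = 10^-1.18 = 0.066069
α₁ = 1/(1 + 0.017378 + 0.066069) = 1/1.0834 = 0.9230; α₂ = α₁·K2/[H⁺] = 0.06098
α₁ + 2α₂ = 1.0449
CA = 1.0449 × 2.37 = 2.48 mmol/kg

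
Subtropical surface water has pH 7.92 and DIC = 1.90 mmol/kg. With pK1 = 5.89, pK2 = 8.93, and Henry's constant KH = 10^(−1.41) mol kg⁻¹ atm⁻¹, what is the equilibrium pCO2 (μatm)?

α₀ = 1 / (1 + K1/[H⁺] + K1K2/[H⁺]²) = 1 / (1 + 10^+2.03 + 10^+1.02)
   = 1 / (1 + 107.15 + 10.471) = 1/118.62 = 0.008430
[CO2*] = α₀ × DIC = 0.008430 × 1.90 = 0.01602 mmol/kg = 16.02 μmol/kg
pCO2 = [CO2*]/KH = 1.602×10^-5 / 3.890×10^-2 = 412 μatm

pCO2 = 412 μatm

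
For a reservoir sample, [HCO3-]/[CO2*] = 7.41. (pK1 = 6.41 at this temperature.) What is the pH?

pH = 7.28

From K1 = [H⁺][HCO3-]/[CO2*]:  pH = pK1 + log₁₀([HCO3-]/[CO2*])
log₁₀(7.41) = +0.870
pH = 6.41 + (+0.870) = 7.28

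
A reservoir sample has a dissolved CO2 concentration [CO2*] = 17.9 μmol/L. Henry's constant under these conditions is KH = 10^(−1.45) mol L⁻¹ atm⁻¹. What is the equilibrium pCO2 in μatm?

KH = 10^(−1.45) = 3.548×10^-2 mol L⁻¹ atm⁻¹
pCO2 = [CO2*]/KH = 17.9×10^-6 / 3.548×10^-2 = 5.04×10^-4 atm = 504 μatm

pCO2 = 504 μatm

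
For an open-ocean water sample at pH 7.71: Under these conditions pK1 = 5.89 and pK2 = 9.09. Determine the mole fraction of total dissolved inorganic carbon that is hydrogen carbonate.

α₁ = 1 / (1 + [H⁺]/K1 + K2/[H⁺]) = 1 / (1 + 10^-1.82 + 10^-1.38)
   = 1 / (1 + 0.015136 + 0.041687) = 1/1.0568 = 0.9462

α₁ = 0.946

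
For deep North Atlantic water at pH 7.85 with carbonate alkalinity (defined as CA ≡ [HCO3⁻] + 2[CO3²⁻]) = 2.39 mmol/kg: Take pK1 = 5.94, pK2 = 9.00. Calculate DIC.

CA = [HCO3⁻] + 2[CO3²⁻] = (α₁ + 2α₂)·DIC
At pH 7.85: [H⁺]/K1 = 10^-1.91 = 0.012303, K2/[H⁺] = 10^-1.15 = 0.070795
α₁ = 1/(1 + 0.012303 + 0.070795) = 1/1.0831 = 0.9233; α₂ = α₁·K2/[H⁺] = 0.06536
α₁ + 2α₂ = 1.0540
DIC = CA / (α₁ + 2α₂) = 2.39 / 1.0540 = 2.27 mmol/kg

DIC = 2.27 mmol/kg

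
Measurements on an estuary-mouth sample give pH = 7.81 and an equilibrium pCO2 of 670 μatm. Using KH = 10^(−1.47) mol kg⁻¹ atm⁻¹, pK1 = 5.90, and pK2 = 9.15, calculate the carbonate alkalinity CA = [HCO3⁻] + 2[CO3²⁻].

[CO2*] = KH · pCO2 = 10^(−1.47) × 670×10^-6 = 2.270×10^-5 mol/kg
α₀ = 1/(1 + K1/[H⁺] + K1K2/[H⁺]²) = 1/(1 + 10^+1.91 + 10^+0.57) = 0.01163
DIC = [CO2*]/α₀ = 2.270×10^-5 / 0.01163 = 1.952 mmol/kg
CA = (α₁ + 2α₂)·DIC = (0.9452 + 2×0.04320) × 1.952 = 2.01 mmol/kg

CA = 2.01 mmol/kg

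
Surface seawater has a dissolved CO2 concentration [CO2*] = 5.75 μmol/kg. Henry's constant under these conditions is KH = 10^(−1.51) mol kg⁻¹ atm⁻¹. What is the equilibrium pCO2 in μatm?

KH = 10^(−1.51) = 3.090×10^-2 mol kg⁻¹ atm⁻¹
pCO2 = [CO2*]/KH = 5.75×10^-6 / 3.090×10^-2 = 1.86×10^-4 atm = 186 μatm

pCO2 = 186 μatm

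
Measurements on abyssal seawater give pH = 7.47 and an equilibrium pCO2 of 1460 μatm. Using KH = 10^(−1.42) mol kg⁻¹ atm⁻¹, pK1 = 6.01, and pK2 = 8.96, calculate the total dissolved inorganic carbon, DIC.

[CO2*] = KH · pCO2 = 10^(−1.42) × 1460×10^-6 = 5.551×10^-5 mol/kg
α₀ = 1/(1 + K1/[H⁺] + K1K2/[H⁺]²) = 1/(1 + 10^+1.46 + 10^-0.03) = 0.03250
DIC = [CO2*]/α₀ = 5.551×10^-5 / 0.03250 = 1.71 mmol/kg

DIC = 1.71 mmol/kg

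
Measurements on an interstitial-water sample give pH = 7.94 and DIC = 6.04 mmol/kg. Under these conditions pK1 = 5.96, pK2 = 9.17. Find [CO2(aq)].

α₀ = 1 / (1 + K1/[H⁺] + K1K2/[H⁺]²) = 1 / (1 + 10^+1.98 + 10^+0.75)
   = 1 / (1 + 95.499 + 5.6234) = 1/102.12 = 0.009792
[CO2*] = α₀ × DIC = 0.009792 × 6.04 = 0.0591 mmol/kg

[CO2*] = 0.0591 mmol/kg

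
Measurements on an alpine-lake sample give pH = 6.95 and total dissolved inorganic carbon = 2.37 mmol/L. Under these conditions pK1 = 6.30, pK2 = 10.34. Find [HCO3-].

α₁ = 1 / (1 + [H⁺]/K1 + K2/[H⁺]) = 1 / (1 + 10^-0.65 + 10^-3.39)
   = 1 / (1 + 0.22387 + 0.00040738) = 1/1.2243 = 0.8168
[HCO3⁻] = α₁ × DIC = 0.8168 × 2.37 = 1.94 mmol/L

[HCO3⁻] = 1.94 mmol/L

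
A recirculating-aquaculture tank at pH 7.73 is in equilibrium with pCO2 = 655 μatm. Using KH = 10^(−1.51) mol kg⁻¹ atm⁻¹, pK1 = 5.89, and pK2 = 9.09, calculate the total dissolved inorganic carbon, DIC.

[CO2*] = KH · pCO2 = 10^(−1.51) × 655×10^-6 = 2.024×10^-5 mol/kg
α₀ = 1/(1 + K1/[H⁺] + K1K2/[H⁺]²) = 1/(1 + 10^+1.84 + 10^+0.48) = 0.01366
DIC = [CO2*]/α₀ = 2.024×10^-5 / 0.01366 = 1.48 mmol/kg

DIC = 1.48 mmol/kg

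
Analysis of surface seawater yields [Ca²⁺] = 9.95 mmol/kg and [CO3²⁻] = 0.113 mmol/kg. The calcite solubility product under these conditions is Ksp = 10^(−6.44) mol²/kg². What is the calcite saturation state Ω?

Ω = 3.10

Ksp = 10^(−6.44) = 3.631×10^-7
Ω = [Ca²⁺][CO3²⁻]/Ksp = (9.95×10^-3)(0.113×10^-3) / 3.631×10^-7 = 3.10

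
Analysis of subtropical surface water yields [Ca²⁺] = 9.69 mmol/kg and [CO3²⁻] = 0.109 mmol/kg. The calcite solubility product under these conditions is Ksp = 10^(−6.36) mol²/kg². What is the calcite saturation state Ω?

Ksp = 10^(−6.36) = 4.365×10^-7
Ω = [Ca²⁺][CO3²⁻]/Ksp = (9.69×10^-3)(0.109×10^-3) / 4.365×10^-7 = 2.42

Ω = 2.42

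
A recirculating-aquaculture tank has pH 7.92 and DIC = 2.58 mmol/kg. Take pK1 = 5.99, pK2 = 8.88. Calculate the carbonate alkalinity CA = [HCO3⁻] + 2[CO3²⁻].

CA = 2.81 mmol/kg

CA = [HCO3⁻] + 2[CO3²⁻] = (α₁ + 2α₂)·DIC
At pH 7.92: [H⁺]/K1 = 10^-1.93 = 0.011749, K2/[H⁺] = 10^-0.96 = 0.10965
α₁ = 1/(1 + 0.011749 + 0.10965) = 1/1.1214 = 0.8917; α₂ = α₁·K2/[H⁺] = 0.09778
α₁ + 2α₂ = 1.0873
CA = 1.0873 × 2.58 = 2.81 mmol/kg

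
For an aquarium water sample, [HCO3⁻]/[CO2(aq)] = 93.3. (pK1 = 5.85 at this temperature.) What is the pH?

pH = 7.82

From K1 = [H⁺][HCO3⁻]/[CO2(aq)]:  pH = pK1 + log₁₀([HCO3⁻]/[CO2(aq)])
log₁₀(93.3) = +1.970
pH = 5.85 + (+1.970) = 7.82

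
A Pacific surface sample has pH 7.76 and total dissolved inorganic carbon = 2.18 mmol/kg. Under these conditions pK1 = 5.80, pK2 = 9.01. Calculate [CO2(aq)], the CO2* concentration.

[CO2*] = 0.0224 mmol/kg

α₀ = 1 / (1 + K1/[H⁺] + K1K2/[H⁺]²) = 1 / (1 + 10^+1.96 + 10^+0.71)
   = 1 / (1 + 91.201 + 5.1286) = 1/97.330 = 0.01027
[CO2*] = α₀ × DIC = 0.01027 × 2.18 = 0.0224 mmol/kg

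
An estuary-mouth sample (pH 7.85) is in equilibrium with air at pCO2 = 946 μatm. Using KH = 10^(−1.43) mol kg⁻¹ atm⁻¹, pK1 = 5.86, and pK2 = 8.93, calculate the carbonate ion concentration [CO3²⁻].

[CO2*] = KH · pCO2 = 10^(−1.43) × 946×10^-6 = 3.515×10^-5 mol/kg
α₀ = 1/(1 + K1/[H⁺] + K1K2/[H⁺]²) = 1/(1 + 10^+1.99 + 10^+0.91) = 0.009359
DIC = [CO2*]/α₀ = 3.515×10^-5 / 0.009359 = 3.756 mmol/kg
[CO3²⁻] = α₂·DIC; α₂ = 0.07607, so [CO3²⁻] = 0.07607 × 3.756 = 0.286 mmol/kg

[CO3²⁻] = 0.286 mmol/kg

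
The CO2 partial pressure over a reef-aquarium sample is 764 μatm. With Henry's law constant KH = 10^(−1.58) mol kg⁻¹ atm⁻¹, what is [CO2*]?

KH = 10^(−1.58) = 2.630×10^-2 mol kg⁻¹ atm⁻¹
[CO2*] = KH · pCO2 = 2.630×10^-2 × 764×10^-6 atm = 2.01×10^-5 mol/kg

[CO2*] = 20.1 μmol/kg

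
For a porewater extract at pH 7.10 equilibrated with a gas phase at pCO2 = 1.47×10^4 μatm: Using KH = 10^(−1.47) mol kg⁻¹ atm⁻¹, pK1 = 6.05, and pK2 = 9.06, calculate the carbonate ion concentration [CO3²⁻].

[CO3²⁻] = 0.0613 mmol/kg

[CO2*] = KH · pCO2 = 10^(−1.47) × 1.47×10^4×10^-6 = 4.981×10^-4 mol/kg
α₀ = 1/(1 + K1/[H⁺] + K1K2/[H⁺]²) = 1/(1 + 10^+1.05 + 10^-0.91) = 0.08102
DIC = [CO2*]/α₀ = 4.981×10^-4 / 0.08102 = 6.148 mmol/kg
[CO3²⁻] = α₂·DIC; α₂ = 0.009967, so [CO3²⁻] = 0.009967 × 6.148 = 0.0613 mmol/kg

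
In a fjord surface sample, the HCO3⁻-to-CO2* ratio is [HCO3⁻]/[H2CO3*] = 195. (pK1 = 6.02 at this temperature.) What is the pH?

From K1 = [H⁺][HCO3⁻]/[H2CO3*]:  pH = pK1 + log₁₀([HCO3⁻]/[H2CO3*])
log₁₀(195) = +2.290
pH = 6.02 + (+2.290) = 8.31

pH = 8.31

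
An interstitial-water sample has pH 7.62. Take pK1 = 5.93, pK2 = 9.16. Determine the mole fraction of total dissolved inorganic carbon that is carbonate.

α₂ = 0.0275

α₂ = 1 / (1 + [H⁺]/K2 + [H⁺]²/(K1K2)) = 1 / (1 + 10^+1.54 + 10^-0.15)
   = 1 / (1 + 34.674 + 0.70795) = 1/36.382 = 0.02749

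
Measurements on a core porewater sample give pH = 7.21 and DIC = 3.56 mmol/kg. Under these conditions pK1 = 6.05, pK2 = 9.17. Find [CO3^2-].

[CO3²⁻] = 0.0361 mmol/kg

α₂ = 1 / (1 + [H⁺]/K2 + [H⁺]²/(K1K2)) = 1 / (1 + 10^+1.96 + 10^+0.80)
   = 1 / (1 + 91.201 + 6.3096) = 1/98.511 = 0.01015
[CO3²⁻] = α₂ × DIC = 0.01015 × 3.56 = 0.0361 mmol/kg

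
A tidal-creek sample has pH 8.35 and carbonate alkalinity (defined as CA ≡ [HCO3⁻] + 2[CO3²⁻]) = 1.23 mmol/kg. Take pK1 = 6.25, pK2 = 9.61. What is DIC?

DIC = 1.18 mmol/kg

CA = [HCO3⁻] + 2[CO3²⁻] = (α₁ + 2α₂)·DIC
At pH 8.35: [H⁺]/K1 = 10^-2.10 = 0.0079433, K2/[H⁺] = 10^-1.26 = 0.054954
α₁ = 1/(1 + 0.0079433 + 0.054954) = 1/1.0629 = 0.9408; α₂ = α₁·K2/[H⁺] = 0.05170
α₁ + 2α₂ = 1.0442
DIC = CA / (α₁ + 2α₂) = 1.23 / 1.0442 = 1.18 mmol/kg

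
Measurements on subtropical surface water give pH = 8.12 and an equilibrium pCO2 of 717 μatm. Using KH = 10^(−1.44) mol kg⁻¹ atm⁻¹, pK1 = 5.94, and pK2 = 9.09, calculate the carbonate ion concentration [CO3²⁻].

[CO2*] = KH · pCO2 = 10^(−1.44) × 717×10^-6 = 2.603×10^-5 mol/kg
α₀ = 1/(1 + K1/[H⁺] + K1K2/[H⁺]²) = 1/(1 + 10^+2.18 + 10^+1.21) = 0.005932
DIC = [CO2*]/α₀ = 2.603×10^-5 / 0.005932 = 4.388 mmol/kg
[CO3²⁻] = α₂·DIC; α₂ = 0.09621, so [CO3²⁻] = 0.09621 × 4.388 = 0.422 mmol/kg

[CO3²⁻] = 0.422 mmol/kg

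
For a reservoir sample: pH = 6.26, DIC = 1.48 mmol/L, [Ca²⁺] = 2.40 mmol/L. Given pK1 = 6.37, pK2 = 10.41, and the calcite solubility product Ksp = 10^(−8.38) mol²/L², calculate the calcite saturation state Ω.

Ω = 0.0264

α₂ = 1 / (1 + [H⁺]/K2 + [H⁺]²/(K1K2)) = 1 / (1 + 10^+4.15 + 10^+4.26)
   = 1 / (1 + 1.4125×10^4 + 1.8197×10^4) = 1/3.2323×10^4 = 3.094×10^-5
[CO3²⁻] = α₂ × DIC = 3.094×10^-5 × 1.48 = 4.579×10^-5 mmol/L = 0.04579 μmol/L
Ksp = 10^(−8.38) = 4.169×10^-9
Ω = [Ca²⁺][CO3²⁻]/Ksp = (2.40×10^-3)(4.579×10^-8) / 4.169×10^-9 = 0.0264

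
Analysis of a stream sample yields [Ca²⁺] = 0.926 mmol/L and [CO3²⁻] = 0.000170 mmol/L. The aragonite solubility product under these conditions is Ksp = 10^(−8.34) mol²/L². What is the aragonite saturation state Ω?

Ksp = 10^(−8.34) = 4.571×10^-9
Ω = [Ca²⁺][CO3²⁻]/Ksp = (0.926×10^-3)(0.000170×10^-3) / 4.571×10^-9 = 0.0344

Ω = 0.0344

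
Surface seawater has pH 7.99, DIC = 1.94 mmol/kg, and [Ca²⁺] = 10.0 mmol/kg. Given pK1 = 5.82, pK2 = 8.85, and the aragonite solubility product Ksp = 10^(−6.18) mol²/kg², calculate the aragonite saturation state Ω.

Ω = 3.54

α₂ = 1 / (1 + [H⁺]/K2 + [H⁺]²/(K1K2)) = 1 / (1 + 10^+0.86 + 10^-1.31)
   = 1 / (1 + 7.2444 + 0.048978) = 1/8.2933 = 0.1206
[CO3²⁻] = α₂ × DIC = 0.1206 × 1.94 = 0.2339 mmol/kg
Ksp = 10^(−6.18) = 6.607×10^-7
Ω = [Ca²⁺][CO3²⁻]/Ksp = (10.0×10^-3)(2.339×10^-4) / 6.607×10^-7 = 3.54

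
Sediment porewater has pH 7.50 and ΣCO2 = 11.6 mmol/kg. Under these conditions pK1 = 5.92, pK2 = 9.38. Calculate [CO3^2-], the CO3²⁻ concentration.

α₂ = 1 / (1 + [H⁺]/K2 + [H⁺]²/(K1K2)) = 1 / (1 + 10^+1.88 + 10^+0.30)
   = 1 / (1 + 75.858 + 1.9953) = 1/78.853 = 0.01268
[CO3²⁻] = α₂ × DIC = 0.01268 × 11.6 = 0.147 mmol/kg

[CO3²⁻] = 0.147 mmol/kg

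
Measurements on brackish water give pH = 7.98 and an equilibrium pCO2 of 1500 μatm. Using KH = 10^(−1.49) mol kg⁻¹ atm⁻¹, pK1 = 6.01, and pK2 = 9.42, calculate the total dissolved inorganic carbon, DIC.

[CO2*] = KH · pCO2 = 10^(−1.49) × 1500×10^-6 = 4.854×10^-5 mol/kg
α₀ = 1/(1 + K1/[H⁺] + K1K2/[H⁺]²) = 1/(1 + 10^+1.97 + 10^+0.53) = 0.01023
DIC = [CO2*]/α₀ = 4.854×10^-5 / 0.01023 = 4.74 mmol/kg

DIC = 4.74 mmol/kg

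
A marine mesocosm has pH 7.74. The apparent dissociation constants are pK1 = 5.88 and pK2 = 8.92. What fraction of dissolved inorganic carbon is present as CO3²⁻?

α₂ = 1 / (1 + [H⁺]/K2 + [H⁺]²/(K1K2)) = 1 / (1 + 10^+1.18 + 10^-0.68)
   = 1 / (1 + 15.136 + 0.20893) = 1/16.345 = 0.06118

α₂ = 0.0612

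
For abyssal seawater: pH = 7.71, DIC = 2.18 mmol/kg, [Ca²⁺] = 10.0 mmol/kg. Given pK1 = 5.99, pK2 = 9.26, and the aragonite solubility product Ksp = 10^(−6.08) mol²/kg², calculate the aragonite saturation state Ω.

Ω = 0.705

α₂ = 1 / (1 + [H⁺]/K2 + [H⁺]²/(K1K2)) = 1 / (1 + 10^+1.55 + 10^-0.17)
   = 1 / (1 + 35.481 + 0.67608) = 1/37.157 = 0.02691
[CO3²⁻] = α₂ × DIC = 0.02691 × 2.18 = 0.05867 mmol/kg
Ksp = 10^(−6.08) = 8.318×10^-7
Ω = [Ca²⁺][CO3²⁻]/Ksp = (10.0×10^-3)(5.867×10^-5) / 8.318×10^-7 = 0.705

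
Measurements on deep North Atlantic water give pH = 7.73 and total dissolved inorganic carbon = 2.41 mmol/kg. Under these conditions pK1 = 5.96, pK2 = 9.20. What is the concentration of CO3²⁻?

α₂ = 1 / (1 + [H⁺]/K2 + [H⁺]²/(K1K2)) = 1 / (1 + 10^+1.47 + 10^-0.30)
   = 1 / (1 + 29.512 + 0.50119) = 1/31.013 = 0.03224
[CO3²⁻] = α₂ × DIC = 0.03224 × 2.41 = 0.0777 mmol/kg

[CO3²⁻] = 0.0777 mmol/kg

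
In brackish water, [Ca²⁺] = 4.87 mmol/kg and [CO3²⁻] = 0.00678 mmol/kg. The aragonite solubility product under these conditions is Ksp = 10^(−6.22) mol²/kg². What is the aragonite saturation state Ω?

Ksp = 10^(−6.22) = 6.026×10^-7
Ω = [Ca²⁺][CO3²⁻]/Ksp = (4.87×10^-3)(0.00678×10^-3) / 6.026×10^-7 = 0.0548

Ω = 0.0548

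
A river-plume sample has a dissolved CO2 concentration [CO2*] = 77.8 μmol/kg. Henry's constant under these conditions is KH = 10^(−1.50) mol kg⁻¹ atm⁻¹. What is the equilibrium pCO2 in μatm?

KH = 10^(−1.50) = 3.162×10^-2 mol kg⁻¹ atm⁻¹
pCO2 = [CO2*]/KH = 77.8×10^-6 / 3.162×10^-2 = 2.46×10^-3 atm = 2460 μatm

pCO2 = 2460 μatm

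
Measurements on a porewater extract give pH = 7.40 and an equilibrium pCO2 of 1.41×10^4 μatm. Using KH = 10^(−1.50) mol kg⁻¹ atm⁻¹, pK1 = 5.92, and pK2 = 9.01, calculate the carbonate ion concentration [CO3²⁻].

[CO3²⁻] = 0.331 mmol/kg

[CO2*] = KH · pCO2 = 10^(−1.50) × 1.41×10^4×10^-6 = 4.459×10^-4 mol/kg
α₀ = 1/(1 + K1/[H⁺] + K1K2/[H⁺]²) = 1/(1 + 10^+1.48 + 10^-0.13) = 0.03131
DIC = [CO2*]/α₀ = 4.459×10^-4 / 0.03131 = 14.24 mmol/kg
[CO3²⁻] = α₂·DIC; α₂ = 0.02321, so [CO3²⁻] = 0.02321 × 14.24 = 0.331 mmol/kg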